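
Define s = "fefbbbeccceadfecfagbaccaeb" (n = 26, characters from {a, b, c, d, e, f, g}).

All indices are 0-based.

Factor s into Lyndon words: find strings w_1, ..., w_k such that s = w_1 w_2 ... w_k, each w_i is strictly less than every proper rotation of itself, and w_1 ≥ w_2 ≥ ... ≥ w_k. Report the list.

emit factor 1: 'f' (i=0, period=1)
emit factor 2: 'ef' (i=1, period=2)
emit factor 3: 'bbbeccce' (i=3, period=8)
emit factor 4: 'adfecfagb' (i=11, period=9)
emit factor 5: 'accaeb' (i=20, period=6)

["f", "ef", "bbbeccce", "adfecfagb", "accaeb"]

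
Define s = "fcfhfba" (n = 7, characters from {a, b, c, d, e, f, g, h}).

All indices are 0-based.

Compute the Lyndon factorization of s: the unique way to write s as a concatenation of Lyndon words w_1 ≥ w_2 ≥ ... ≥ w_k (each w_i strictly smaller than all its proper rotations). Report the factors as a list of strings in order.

["f", "cfhf", "b", "a"]

emit factor 1: 'f' (i=0, period=1)
emit factor 2: 'cfhf' (i=1, period=4)
emit factor 3: 'b' (i=5, period=1)
emit factor 4: 'a' (i=6, period=1)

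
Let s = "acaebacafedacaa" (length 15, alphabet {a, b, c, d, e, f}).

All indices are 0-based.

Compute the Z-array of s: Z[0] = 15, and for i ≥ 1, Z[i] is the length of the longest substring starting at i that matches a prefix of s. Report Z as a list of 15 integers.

Z[0]=15
i=1: i≥r, start 0; Z[1]=0
i=2: i≥r, start 0; Z[2]=1 scan→box=[2,3)
i=3: i≥r, start 0; Z[3]=0
i=4: i≥r, start 0; Z[4]=0
i=5: i≥r, start 0; Z[5]=3 scan→box=[5,8)
i=6: min(r-i=2, Z[1]=0)=0; Z[6]=0
i=7: min(r-i=1, Z[2]=1)=1; Z[7]=1
i=8: i≥r, start 0; Z[8]=0
i=9: i≥r, start 0; Z[9]=0
i=10: i≥r, start 0; Z[10]=0
i=11: i≥r, start 0; Z[11]=3 scan→box=[11,14)
i=12: min(r-i=2, Z[1]=0)=0; Z[12]=0
i=13: min(r-i=1, Z[2]=1)=1; Z[13]=1
i=14: i≥r, start 0; Z[14]=1 scan→box=[14,15)

[15, 0, 1, 0, 0, 3, 0, 1, 0, 0, 0, 3, 0, 1, 1]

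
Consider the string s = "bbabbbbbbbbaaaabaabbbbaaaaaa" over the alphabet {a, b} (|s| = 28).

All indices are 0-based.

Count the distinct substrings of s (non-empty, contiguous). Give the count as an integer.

309

sorted suffixes:
  #0 SA[0]=27  'a'
  #1 SA[1]=26  'aa'
  #2 SA[2]=25  'aaa'
  #3 SA[3]=24  'aaaa'
  #4 SA[4]=23  'aaaaa'
  #5 SA[5]=22  'aaaaaa'
  #6 SA[6]=11  'aaaabaabbbbaaaaaa'
  #7 SA[7]=12  'aaabaabbbbaaaaaa'
  #8 SA[8]=13  'aabaabbbbaaaaaa'
  #9 SA[9]=16  'aabbbbaaaaaa'
  #10 SA[10]=14  'abaabbbbaaaaaa'
  #11 SA[11]=17  'abbbbaaaaaa'
  #12 SA[12]=2  'abbbbbbbbaaaabaabbbbaaaaaa'
  #13 SA[13]=21  'baaaaaa'
  #14 SA[14]=10  'baaaabaabbbbaaaaaa'
  #15 SA[15]=15  'baabbbbaaaaaa'
  #16 SA[16]=1  'babbbbbbbbaaaabaabbbbaaaaaa'
  #17 SA[17]=20  'bbaaaaaa'
  #18 SA[18]=9  'bbaaaabaabbbbaaaaaa'
  #19 SA[19]=0  'bbabbbbbbbbaaaabaabbbbaaaaaa'
  #20 SA[20]=19  'bbbaaaaaa'
  #21 SA[21]=8  'bbbaaaabaabbbbaaaaaa'
  #22 SA[22]=18  'bbbbaaaaaa'
  #23 SA[23]=7  'bbbbaaaabaabbbbaaaaaa'
  #24 SA[24]=6  'bbbbbaaaabaabbbbaaaaaa'
  #25 SA[25]=5  'bbbbbbaaaabaabbbbaaaaaa'
  #26 SA[26]=4  'bbbbbbbaaaabaabbbbaaaaaa'
  #27 SA[27]=3  'bbbbbbbbaaaabaabbbbaaaaaa'

SA = [27, 26, 25, 24, 23, 22, 11, 12, 13, 16, 14, 17, 2, 21, 10, 15, 1, 20, 9, 0, 19, 8, 18, 7, 6, 5, 4, 3]
rank  pair      lcp
   1  s[27:],s[26:]  1  'a'
   2  s[26:],s[25:]  2  'aa'
   3  s[25:],s[24:]  3  'aaa'
   4  s[24:],s[23:]  4  'aaaa'
   5  s[23:],s[22:]  5  'aaaaa'
   6  s[22:],s[11:]  4  'aaaa'
   7  s[11:],s[12:]  3  'aaa'
   8  s[12:],s[13:]  2  'aa'
   9  s[13:],s[16:]  3  'aab'
  10  s[16:],s[14:]  1  'a'
  11  s[14:],s[17:]  2  'ab'
  12  s[17:],s[2:]  5  'abbbb'
  13  s[2:],s[21:]  0  ''
  14  s[21:],s[10:]  5  'baaaa'
  15  s[10:],s[15:]  3  'baa'
  16  s[15:],s[1:]  2  'ba'
  17  s[1:],s[20:]  1  'b'
  18  s[20:],s[9:]  6  'bbaaaa'
  19  s[9:],s[0:]  3  'bba'
  20  s[0:],s[19:]  2  'bb'
  21  s[19:],s[8:]  7  'bbbaaaa'
  22  s[8:],s[18:]  3  'bbb'
  23  s[18:],s[7:]  8  'bbbbaaaa'
  24  s[7:],s[6:]  4  'bbbb'
  25  s[6:],s[5:]  5  'bbbbb'
  26  s[5:],s[4:]  6  'bbbbbb'
  27  s[4:],s[3:]  7  'bbbbbbb'

n(n+1)/2 = 28·29/2 = 406
Σ LCP = 0 + 1 + 2 + 3 + 4 + 5 + 4 + 3 + 2 + 3 + 1 + 2 + 5 + 0 + 5 + 3 + 2 + 1 + 6 + 3 + 2 + 7 + 3 + 8 + 4 + 5 + 6 + 7 = 97
distinct = 406 − 97 = 309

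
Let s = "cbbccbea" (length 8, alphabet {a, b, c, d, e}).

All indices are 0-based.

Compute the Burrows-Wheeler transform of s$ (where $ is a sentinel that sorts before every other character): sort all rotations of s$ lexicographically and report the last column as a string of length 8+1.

aecbc$cbb

rank  rotation   last
    0  $cbbccbea  a
    1  a$cbbccbe  e
    2  bbccbea$c  c
    3  bccbea$cb  b
    4  bea$cbbcc  c
    5  cbbccbea$  $
    6  cbea$cbbc  c
    7  ccbea$cbb  b
    8  ea$cbbccb  b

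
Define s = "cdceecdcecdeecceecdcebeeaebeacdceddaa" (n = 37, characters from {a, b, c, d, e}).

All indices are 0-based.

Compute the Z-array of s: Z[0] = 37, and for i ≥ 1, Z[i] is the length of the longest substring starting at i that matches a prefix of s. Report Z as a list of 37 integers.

[37, 0, 1, 0, 0, 4, 0, 1, 0, 2, 0, 0, 0, 1, 1, 0, 0, 4, 0, 1, 0, 0, 0, 0, 0, 0, 0, 0, 0, 4, 0, 1, 0, 0, 0, 0, 0]

Z[0]=37
i=1: fresh scan; Z[1]=0
i=2: fresh scan; Z[2]=1 extend→box=[2,3)
i=3: fresh scan; Z[3]=0
i=4: fresh scan; Z[4]=0
i=5: fresh scan; Z[5]=4 extend→box=[5,9)
i=6: min(r-i=3, Z[1]=0)=0; Z[6]=0
i=7: min(r-i=2, Z[2]=1)=1; Z[7]=1
i=8: min(r-i=1, Z[3]=0)=0; Z[8]=0
i=9: fresh scan; Z[9]=2 extend→box=[9,11)
i=10: min(r-i=1, Z[1]=0)=0; Z[10]=0
i=11: fresh scan; Z[11]=0
i=12: fresh scan; Z[12]=0
i=13: fresh scan; Z[13]=1 extend→box=[13,14)
i=14: fresh scan; Z[14]=1 extend→box=[14,15)
i=15: fresh scan; Z[15]=0
i=16: fresh scan; Z[16]=0
i=17: fresh scan; Z[17]=4 extend→box=[17,21)
i=18: min(r-i=3, Z[1]=0)=0; Z[18]=0
i=19: min(r-i=2, Z[2]=1)=1; Z[19]=1
i=20: min(r-i=1, Z[3]=0)=0; Z[20]=0
i=21: fresh scan; Z[21]=0
i=22: fresh scan; Z[22]=0
i=23: fresh scan; Z[23]=0
i=24: fresh scan; Z[24]=0
i=25: fresh scan; Z[25]=0
i=26: fresh scan; Z[26]=0
i=27: fresh scan; Z[27]=0
i=28: fresh scan; Z[28]=0
i=29: fresh scan; Z[29]=4 extend→box=[29,33)
i=30: min(r-i=3, Z[1]=0)=0; Z[30]=0
i=31: min(r-i=2, Z[2]=1)=1; Z[31]=1
i=32: min(r-i=1, Z[3]=0)=0; Z[32]=0
i=33: fresh scan; Z[33]=0
i=34: fresh scan; Z[34]=0
i=35: fresh scan; Z[35]=0
i=36: fresh scan; Z[36]=0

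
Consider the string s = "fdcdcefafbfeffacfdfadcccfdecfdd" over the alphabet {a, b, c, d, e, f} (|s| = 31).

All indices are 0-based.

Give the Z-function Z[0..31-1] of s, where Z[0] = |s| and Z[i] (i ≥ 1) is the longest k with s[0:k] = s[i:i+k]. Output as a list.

[31, 0, 0, 0, 0, 0, 1, 0, 1, 0, 1, 0, 1, 1, 0, 0, 2, 0, 1, 0, 0, 0, 0, 0, 2, 0, 0, 0, 2, 0, 0]

Z[0]=31
i=1: fresh scan; Z[1]=0
i=2: fresh scan; Z[2]=0
i=3: fresh scan; Z[3]=0
i=4: fresh scan; Z[4]=0
i=5: fresh scan; Z[5]=0
i=6: fresh scan; Z[6]=1 grow→box=[6,7)
i=7: fresh scan; Z[7]=0
i=8: fresh scan; Z[8]=1 grow→box=[8,9)
i=9: fresh scan; Z[9]=0
i=10: fresh scan; Z[10]=1 grow→box=[10,11)
i=11: fresh scan; Z[11]=0
i=12: fresh scan; Z[12]=1 grow→box=[12,13)
i=13: fresh scan; Z[13]=1 grow→box=[13,14)
i=14: fresh scan; Z[14]=0
i=15: fresh scan; Z[15]=0
i=16: fresh scan; Z[16]=2 grow→box=[16,18)
i=17: min(r-i=1, Z[1]=0)=0; Z[17]=0
i=18: fresh scan; Z[18]=1 grow→box=[18,19)
i=19: fresh scan; Z[19]=0
i=20: fresh scan; Z[20]=0
i=21: fresh scan; Z[21]=0
i=22: fresh scan; Z[22]=0
i=23: fresh scan; Z[23]=0
i=24: fresh scan; Z[24]=2 grow→box=[24,26)
i=25: min(r-i=1, Z[1]=0)=0; Z[25]=0
i=26: fresh scan; Z[26]=0
i=27: fresh scan; Z[27]=0
i=28: fresh scan; Z[28]=2 grow→box=[28,30)
i=29: min(r-i=1, Z[1]=0)=0; Z[29]=0
i=30: fresh scan; Z[30]=0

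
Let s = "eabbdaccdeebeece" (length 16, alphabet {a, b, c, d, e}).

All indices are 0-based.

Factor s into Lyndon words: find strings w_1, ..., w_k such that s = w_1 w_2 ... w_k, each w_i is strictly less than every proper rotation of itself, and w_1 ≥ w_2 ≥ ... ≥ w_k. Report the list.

["e", "abbdaccdeebeece"]

emit factor 1: 'e' (i=0, period=1)
emit factor 2: 'abbdaccdeebeece' (i=1, period=15)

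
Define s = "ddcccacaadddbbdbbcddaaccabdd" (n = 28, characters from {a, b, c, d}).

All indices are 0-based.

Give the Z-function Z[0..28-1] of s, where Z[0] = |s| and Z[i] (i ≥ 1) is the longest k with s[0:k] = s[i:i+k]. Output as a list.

Z[0]=28
i=1: i≥r, start 0; Z[1]=1 grow→box=[1,2)
i=2: i≥r, start 0; Z[2]=0
i=3: i≥r, start 0; Z[3]=0
i=4: i≥r, start 0; Z[4]=0
i=5: i≥r, start 0; Z[5]=0
i=6: i≥r, start 0; Z[6]=0
i=7: i≥r, start 0; Z[7]=0
i=8: i≥r, start 0; Z[8]=0
i=9: i≥r, start 0; Z[9]=2 grow→box=[9,11)
i=10: min(r-i=1, Z[1]=1)=1; Z[10]=2 grow→box=[10,12)
i=11: min(r-i=1, Z[1]=1)=1; Z[11]=1
i=12: i≥r, start 0; Z[12]=0
i=13: i≥r, start 0; Z[13]=0
i=14: i≥r, start 0; Z[14]=1 grow→box=[14,15)
i=15: i≥r, start 0; Z[15]=0
i=16: i≥r, start 0; Z[16]=0
i=17: i≥r, start 0; Z[17]=0
i=18: i≥r, start 0; Z[18]=2 grow→box=[18,20)
i=19: min(r-i=1, Z[1]=1)=1; Z[19]=1
i=20: i≥r, start 0; Z[20]=0
i=21: i≥r, start 0; Z[21]=0
i=22: i≥r, start 0; Z[22]=0
i=23: i≥r, start 0; Z[23]=0
i=24: i≥r, start 0; Z[24]=0
i=25: i≥r, start 0; Z[25]=0
i=26: i≥r, start 0; Z[26]=2 grow→box=[26,28)
i=27: min(r-i=1, Z[1]=1)=1; Z[27]=1

[28, 1, 0, 0, 0, 0, 0, 0, 0, 2, 2, 1, 0, 0, 1, 0, 0, 0, 2, 1, 0, 0, 0, 0, 0, 0, 2, 1]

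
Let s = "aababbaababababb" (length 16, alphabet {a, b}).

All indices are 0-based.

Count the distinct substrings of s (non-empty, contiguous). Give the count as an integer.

92

sorted suffixes:
  #0 SA[0]=6  'aababababb'
  #1 SA[1]=0  'aababbaababababb'
  #2 SA[2]=7  'ababababb'
  #3 SA[3]=9  'abababb'
  #4 SA[4]=11  'ababb'
  #5 SA[5]=1  'ababbaababababb'
  #6 SA[6]=13  'abb'
  #7 SA[7]=3  'abbaababababb'
  #8 SA[8]=15  'b'
  #9 SA[9]=5  'baababababb'
  #10 SA[10]=8  'babababb'
  #11 SA[11]=10  'bababb'
  #12 SA[12]=12  'babb'
  #13 SA[13]=2  'babbaababababb'
  #14 SA[14]=14  'bb'
  #15 SA[15]=4  'bbaababababb'

SA = [6, 0, 7, 9, 11, 1, 13, 3, 15, 5, 8, 10, 12, 2, 14, 4]
rank  pair      lcp
   1  s[6:],s[0:]  5  'aabab'
   2  s[0:],s[7:]  1  'a'
   3  s[7:],s[9:]  6  'ababab'
   4  s[9:],s[11:]  4  'abab'
   5  s[11:],s[1:]  5  'ababb'
   6  s[1:],s[13:]  2  'ab'
   7  s[13:],s[3:]  3  'abb'
   8  s[3:],s[15:]  0  ''
   9  s[15:],s[5:]  1  'b'
  10  s[5:],s[8:]  2  'ba'
  11  s[8:],s[10:]  5  'babab'
  12  s[10:],s[12:]  3  'bab'
  13  s[12:],s[2:]  4  'babb'
  14  s[2:],s[14:]  1  'b'
  15  s[14:],s[4:]  2  'bb'

n(n+1)/2 = 16·17/2 = 136
Σ LCP = 0 + 5 + 1 + 6 + 4 + 5 + 2 + 3 + 0 + 1 + 2 + 5 + 3 + 4 + 1 + 2 = 44
distinct = 136 − 44 = 92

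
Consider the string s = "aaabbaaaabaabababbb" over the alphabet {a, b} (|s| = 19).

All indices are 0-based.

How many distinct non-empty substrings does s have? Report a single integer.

rank | idx | suffix
   0 |   5 | aaaabaabababbb
   1 |   6 | aaabaabababbb
   2 |   0 | aaabbaaaabaabababbb
   3 |   7 | aabaabababbb
   4 |  10 | aabababbb
   5 |   1 | aabbaaaabaabababbb
   6 |   8 | abaabababbb
   7 |  11 | abababbb
   8 |  13 | ababbb
   9 |   2 | abbaaaabaabababbb
  10 |  15 | abbb
  11 |  18 | b
  12 |   4 | baaaabaabababbb
  13 |   9 | baabababbb
  14 |  12 | bababbb
  15 |  14 | babbb
  16 |  17 | bb
  17 |   3 | bbaaaabaabababbb
  18 |  16 | bbb

SA = [5, 6, 0, 7, 10, 1, 8, 11, 13, 2, 15, 18, 4, 9, 12, 14, 17, 3, 16]
i: (SA[i-1],SA[i]) lcp shared
  1: (5,6) 3 'aaa'
  2: (6,0) 4 'aaab'
  3: (0,7) 2 'aa'
  4: (7,10) 4 'aaba'
  5: (10,1) 3 'aab'
  6: (1,8) 1 'a'
  7: (8,11) 3 'aba'
  8: (11,13) 4 'abab'
  9: (13,2) 2 'ab'
  10: (2,15) 3 'abb'
  11: (15,18) 0 ''
  12: (18,4) 1 'b'
  13: (4,9) 3 'baa'
  14: (9,12) 2 'ba'
  15: (12,14) 3 'bab'
  16: (14,17) 1 'b'
  17: (17,3) 2 'bb'
  18: (3,16) 2 'bb'

n(n+1)/2 = 19·20/2 = 190
Σ LCP = 0 + 3 + 4 + 2 + 4 + 3 + 1 + 3 + 4 + 2 + 3 + 0 + 1 + 3 + 2 + 3 + 1 + 2 + 2 = 43
distinct = 190 − 43 = 147

147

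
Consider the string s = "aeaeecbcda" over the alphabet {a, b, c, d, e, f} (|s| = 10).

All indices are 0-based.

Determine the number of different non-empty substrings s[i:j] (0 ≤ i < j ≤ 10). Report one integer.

rank | idx | suffix
   0 |   9 | a
   1 |   0 | aeaeecbcda
   2 |   2 | aeecbcda
   3 |   6 | bcda
   4 |   5 | cbcda
   5 |   7 | cda
   6 |   8 | da
   7 |   1 | eaeecbcda
   8 |   4 | ecbcda
   9 |   3 | eecbcda

SA = [9, 0, 2, 6, 5, 7, 8, 1, 4, 3]
[i] adj suffixes → lcp
  [1] 9/0 → 1 ('a')
  [2] 0/2 → 2 ('ae')
  [3] 2/6 → 0 ('')
  [4] 6/5 → 0 ('')
  [5] 5/7 → 1 ('c')
  [6] 7/8 → 0 ('')
  [7] 8/1 → 0 ('')
  [8] 1/4 → 1 ('e')
  [9] 4/3 → 1 ('e')

n(n+1)/2 = 10·11/2 = 55
Σ LCP = 0 + 1 + 2 + 0 + 0 + 1 + 0 + 0 + 1 + 1 = 6
distinct = 55 − 6 = 49

49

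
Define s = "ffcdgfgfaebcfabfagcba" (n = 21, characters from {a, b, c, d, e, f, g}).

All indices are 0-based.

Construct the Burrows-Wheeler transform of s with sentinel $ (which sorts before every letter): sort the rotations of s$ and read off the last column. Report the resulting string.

abfffceagfbcacgbf$gafd

rank  rotation                last
    0  $ffcdgfgfaebcfabfagcba  a
    1  a$ffcdgfgfaebcfabfagcb  b
    2  abfagcba$ffcdgfgfaebcf  f
    3  aebcfabfagcba$ffcdgfgf  f
    4  agcba$ffcdgfgfaebcfabf  f
    5  ba$ffcdgfgfaebcfabfagc  c
    6  bcfabfagcba$ffcdgfgfae  e
    7  bfagcba$ffcdgfgfaebcfa  a
    8  cba$ffcdgfgfaebcfabfag  g
    9  cdgfgfaebcfabfagcba$ff  f
   10  cfabfagcba$ffcdgfgfaeb  b
   11  dgfgfaebcfabfagcba$ffc  c
   12  ebcfabfagcba$ffcdgfgfa  a
   13  fabfagcba$ffcdgfgfaebc  c
   14  faebcfabfagcba$ffcdgfg  g
   15  fagcba$ffcdgfgfaebcfab  b
   16  fcdgfgfaebcfabfagcba$f  f
   17  ffcdgfgfaebcfabfagcba$  $
   18  fgfaebcfabfagcba$ffcdg  g
   19  gcba$ffcdgfgfaebcfabfa  a
   20  gfaebcfabfagcba$ffcdgf  f
   21  gfgfaebcfabfagcba$ffcd  d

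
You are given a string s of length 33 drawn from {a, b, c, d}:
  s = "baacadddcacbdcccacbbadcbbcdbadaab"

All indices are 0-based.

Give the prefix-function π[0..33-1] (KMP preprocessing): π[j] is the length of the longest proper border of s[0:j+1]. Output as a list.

[0, 0, 0, 0, 0, 0, 0, 0, 0, 0, 0, 1, 0, 0, 0, 0, 0, 0, 1, 1, 2, 0, 0, 1, 1, 0, 0, 1, 2, 0, 0, 0, 1]

π[0] = 0
j=1 s[j]='a': π[1]=0 (border '')
j=2 s[j]='a': π[2]=0 (border '')
j=3 s[j]='c': π[3]=0 (border '')
j=4 s[j]='a': π[4]=0 (border '')
j=5 s[j]='d': π[5]=0 (border '')
j=6 s[j]='d': π[6]=0 (border '')
j=7 s[j]='d': π[7]=0 (border '')
j=8 s[j]='c': π[8]=0 (border '')
j=9 s[j]='a': π[9]=0 (border '')
j=10 s[j]='c': π[10]=0 (border '')
j=11 s[j]='b': π[11]=1 (border 'b')
j=12 s[j]='d': k: 1→0; π[12]=0 (border '')
j=13 s[j]='c': π[13]=0 (border '')
j=14 s[j]='c': π[14]=0 (border '')
j=15 s[j]='c': π[15]=0 (border '')
j=16 s[j]='a': π[16]=0 (border '')
j=17 s[j]='c': π[17]=0 (border '')
j=18 s[j]='b': π[18]=1 (border 'b')
j=19 s[j]='b': k: 1→0; π[19]=1 (border 'b')
j=20 s[j]='a': π[20]=2 (border 'ba')
j=21 s[j]='d': k: 2→0; π[21]=0 (border '')
j=22 s[j]='c': π[22]=0 (border '')
j=23 s[j]='b': π[23]=1 (border 'b')
j=24 s[j]='b': k: 1→0; π[24]=1 (border 'b')
j=25 s[j]='c': k: 1→0; π[25]=0 (border '')
j=26 s[j]='d': π[26]=0 (border '')
j=27 s[j]='b': π[27]=1 (border 'b')
j=28 s[j]='a': π[28]=2 (border 'ba')
j=29 s[j]='d': k: 2→0; π[29]=0 (border '')
j=30 s[j]='a': π[30]=0 (border '')
j=31 s[j]='a': π[31]=0 (border '')
j=32 s[j]='b': π[32]=1 (border 'b')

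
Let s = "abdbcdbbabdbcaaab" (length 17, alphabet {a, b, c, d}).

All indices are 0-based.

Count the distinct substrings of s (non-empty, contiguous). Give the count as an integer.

127

rank→(start, suffix):
  0 → (13, 'aaab')
  1 → (14, 'aab')
  2 → (15, 'ab')
  3 → (8, 'abdbcaaab')
  4 → (0, 'abdbcdbbabdbcaaab')
  5 → (16, 'b')
  6 → (7, 'babdbcaaab')
  7 → (6, 'bbabdbcaaab')
  8 → (11, 'bcaaab')
  9 → (3, 'bcdbbabdbcaaab')
  10 → (9, 'bdbcaaab')
  11 → (1, 'bdbcdbbabdbcaaab')
  12 → (12, 'caaab')
  13 → (4, 'cdbbabdbcaaab')
  14 → (5, 'dbbabdbcaaab')
  15 → (10, 'dbcaaab')
  16 → (2, 'dbcdbbabdbcaaab')

SA = [13, 14, 15, 8, 0, 16, 7, 6, 11, 3, 9, 1, 12, 4, 5, 10, 2]
rank  pair      lcp
   1  s[13:],s[14:]  2  'aa'
   2  s[14:],s[15:]  1  'a'
   3  s[15:],s[8:]  2  'ab'
   4  s[8:],s[0:]  5  'abdbc'
   5  s[0:],s[16:]  0  ''
   6  s[16:],s[7:]  1  'b'
   7  s[7:],s[6:]  1  'b'
   8  s[6:],s[11:]  1  'b'
   9  s[11:],s[3:]  2  'bc'
  10  s[3:],s[9:]  1  'b'
  11  s[9:],s[1:]  4  'bdbc'
  12  s[1:],s[12:]  0  ''
  13  s[12:],s[4:]  1  'c'
  14  s[4:],s[5:]  0  ''
  15  s[5:],s[10:]  2  'db'
  16  s[10:],s[2:]  3  'dbc'

n(n+1)/2 = 17·18/2 = 153
Σ LCP = 0 + 2 + 1 + 2 + 5 + 0 + 1 + 1 + 1 + 2 + 1 + 4 + 0 + 1 + 0 + 2 + 3 = 26
distinct = 153 − 26 = 127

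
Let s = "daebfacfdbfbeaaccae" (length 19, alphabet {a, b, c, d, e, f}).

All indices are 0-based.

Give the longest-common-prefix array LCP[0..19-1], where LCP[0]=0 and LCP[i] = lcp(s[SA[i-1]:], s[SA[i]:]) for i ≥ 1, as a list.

[0, 1, 2, 1, 2, 0, 1, 2, 0, 1, 1, 0, 1, 0, 1, 1, 0, 1, 1]

rank→(start, suffix):
  0 → (13, 'aaccae')
  1 → (14, 'accae')
  2 → (5, 'acfdbfbeaaccae')
  3 → (17, 'ae')
  4 → (1, 'aebfacfdbfbeaaccae')
  5 → (11, 'beaaccae')
  6 → (3, 'bfacfdbfbeaaccae')
  7 → (9, 'bfbeaaccae')
  8 → (16, 'cae')
  9 → (15, 'ccae')
  10 → (6, 'cfdbfbeaaccae')
  11 → (0, 'daebfacfdbfbeaaccae')
  12 → (8, 'dbfbeaaccae')
  13 → (18, 'e')
  14 → (12, 'eaaccae')
  15 → (2, 'ebfacfdbfbeaaccae')
  16 → (4, 'facfdbfbeaaccae')
  17 → (10, 'fbeaaccae')
  18 → (7, 'fdbfbeaaccae')

SA = [13, 14, 5, 17, 1, 11, 3, 9, 16, 15, 6, 0, 8, 18, 12, 2, 4, 10, 7]
i: (SA[i-1],SA[i]) lcp shared
  1: (13,14) 1 'a'
  2: (14,5) 2 'ac'
  3: (5,17) 1 'a'
  4: (17,1) 2 'ae'
  5: (1,11) 0 ''
  6: (11,3) 1 'b'
  7: (3,9) 2 'bf'
  8: (9,16) 0 ''
  9: (16,15) 1 'c'
  10: (15,6) 1 'c'
  11: (6,0) 0 ''
  12: (0,8) 1 'd'
  13: (8,18) 0 ''
  14: (18,12) 1 'e'
  15: (12,2) 1 'e'
  16: (2,4) 0 ''
  17: (4,10) 1 'f'
  18: (10,7) 1 'f'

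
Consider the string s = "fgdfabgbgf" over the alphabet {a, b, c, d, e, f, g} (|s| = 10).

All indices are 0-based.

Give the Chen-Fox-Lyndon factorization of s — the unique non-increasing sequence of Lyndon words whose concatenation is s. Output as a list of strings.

["fg", "df", "abgbgf"]

emit factor 1: 'fg' (i=0, period=2)
emit factor 2: 'df' (i=2, period=2)
emit factor 3: 'abgbgf' (i=4, period=6)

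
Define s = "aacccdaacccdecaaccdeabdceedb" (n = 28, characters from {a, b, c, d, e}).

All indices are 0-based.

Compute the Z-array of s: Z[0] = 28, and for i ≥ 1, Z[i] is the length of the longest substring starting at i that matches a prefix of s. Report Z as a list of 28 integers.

Z[0]=28
i=1: fresh scan; Z[1]=1 scan→box=[1,2)
i=2: fresh scan; Z[2]=0
i=3: fresh scan; Z[3]=0
i=4: fresh scan; Z[4]=0
i=5: fresh scan; Z[5]=0
i=6: fresh scan; Z[6]=6 scan→box=[6,12)
i=7: min(r-i=5, Z[1]=1)=1; Z[7]=1
i=8: min(r-i=4, Z[2]=0)=0; Z[8]=0
i=9: min(r-i=3, Z[3]=0)=0; Z[9]=0
i=10: min(r-i=2, Z[4]=0)=0; Z[10]=0
i=11: min(r-i=1, Z[5]=0)=0; Z[11]=0
i=12: fresh scan; Z[12]=0
i=13: fresh scan; Z[13]=0
i=14: fresh scan; Z[14]=4 scan→box=[14,18)
i=15: min(r-i=3, Z[1]=1)=1; Z[15]=1
i=16: min(r-i=2, Z[2]=0)=0; Z[16]=0
i=17: min(r-i=1, Z[3]=0)=0; Z[17]=0
i=18: fresh scan; Z[18]=0
i=19: fresh scan; Z[19]=0
i=20: fresh scan; Z[20]=1 scan→box=[20,21)
i=21: fresh scan; Z[21]=0
i=22: fresh scan; Z[22]=0
i=23: fresh scan; Z[23]=0
i=24: fresh scan; Z[24]=0
i=25: fresh scan; Z[25]=0
i=26: fresh scan; Z[26]=0
i=27: fresh scan; Z[27]=0

[28, 1, 0, 0, 0, 0, 6, 1, 0, 0, 0, 0, 0, 0, 4, 1, 0, 0, 0, 0, 1, 0, 0, 0, 0, 0, 0, 0]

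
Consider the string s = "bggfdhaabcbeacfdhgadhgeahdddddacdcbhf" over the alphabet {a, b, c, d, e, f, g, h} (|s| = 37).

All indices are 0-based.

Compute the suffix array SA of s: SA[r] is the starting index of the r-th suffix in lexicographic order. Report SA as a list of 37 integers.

[6, 7, 30, 12, 18, 23, 8, 10, 0, 34, 9, 33, 31, 13, 29, 32, 28, 27, 26, 25, 4, 15, 19, 11, 22, 36, 3, 14, 17, 21, 2, 1, 5, 24, 35, 16, 20]

sorted suffixes:
  #0 SA[0]=6  'aabcbeacfdhgadhgeahdddddacdcbhf'
  #1 SA[1]=7  'abcbeacfdhgadhgeahdddddacdcbhf'
  #2 SA[2]=30  'acdcbhf'
  #3 SA[3]=12  'acfdhgadhgeahdddddacdcbhf'
  #4 SA[4]=18  'adhgeahdddddacdcbhf'
  #5 SA[5]=23  'ahdddddacdcbhf'
  #6 SA[6]=8  'bcbeacfdhgadhgeahdddddacdcbhf'
  #7 SA[7]=10  'beacfdhgadhgeahdddddacdcbhf'
  #8 SA[8]=0  'bggfdhaabcbeacfdhgadhgeahdddddacdcbhf'
  #9 SA[9]=34  'bhf'
  #10 SA[10]=9  'cbeacfdhgadhgeahdddddacdcbhf'
  #11 SA[11]=33  'cbhf'
  #12 SA[12]=31  'cdcbhf'
  #13 SA[13]=13  'cfdhgadhgeahdddddacdcbhf'
  #14 SA[14]=29  'dacdcbhf'
  #15 SA[15]=32  'dcbhf'
  #16 SA[16]=28  'ddacdcbhf'
  #17 SA[17]=27  'dddacdcbhf'
  #18 SA[18]=26  'ddddacdcbhf'
  #19 SA[19]=25  'dddddacdcbhf'
  #20 SA[20]=4  'dhaabcbeacfdhgadhgeahdddddacdcbhf'
  #21 SA[21]=15  'dhgadhgeahdddddacdcbhf'
  #22 SA[22]=19  'dhgeahdddddacdcbhf'
  #23 SA[23]=11  'eacfdhgadhgeahdddddacdcbhf'
  #24 SA[24]=22  'eahdddddacdcbhf'
  #25 SA[25]=36  'f'
  #26 SA[26]=3  'fdhaabcbeacfdhgadhgeahdddddacdcbhf'
  #27 SA[27]=14  'fdhgadhgeahdddddacdcbhf'
  #28 SA[28]=17  'gadhgeahdddddacdcbhf'
  #29 SA[29]=21  'geahdddddacdcbhf'
  #30 SA[30]=2  'gfdhaabcbeacfdhgadhgeahdddddacdcbhf'
  #31 SA[31]=1  'ggfdhaabcbeacfdhgadhgeahdddddacdcbhf'
  #32 SA[32]=5  'haabcbeacfdhgadhgeahdddddacdcbhf'
  #33 SA[33]=24  'hdddddacdcbhf'
  #34 SA[34]=35  'hf'
  #35 SA[35]=16  'hgadhgeahdddddacdcbhf'
  #36 SA[36]=20  'hgeahdddddacdcbhf'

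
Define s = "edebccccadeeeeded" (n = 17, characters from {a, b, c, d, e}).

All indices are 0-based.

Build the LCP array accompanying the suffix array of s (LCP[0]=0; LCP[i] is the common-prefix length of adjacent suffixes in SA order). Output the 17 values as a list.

rank | idx | suffix
   0 |   8 | adeeeeded
   1 |   3 | bccccadeeeeded
   2 |   7 | cadeeeeded
   3 |   6 | ccadeeeeded
   4 |   5 | cccadeeeeded
   5 |   4 | ccccadeeeeded
   6 |  16 | d
   7 |   1 | debccccadeeeeded
   8 |  14 | ded
   9 |   9 | deeeeded
  10 |   2 | ebccccadeeeeded
  11 |  15 | ed
  12 |   0 | edebccccadeeeeded
  13 |  13 | eded
  14 |  12 | eeded
  15 |  11 | eeeded
  16 |  10 | eeeeded

SA = [8, 3, 7, 6, 5, 4, 16, 1, 14, 9, 2, 15, 0, 13, 12, 11, 10]
rank  pair      lcp
   1  s[8:],s[3:]  0  ''
   2  s[3:],s[7:]  0  ''
   3  s[7:],s[6:]  1  'c'
   4  s[6:],s[5:]  2  'cc'
   5  s[5:],s[4:]  3  'ccc'
   6  s[4:],s[16:]  0  ''
   7  s[16:],s[1:]  1  'd'
   8  s[1:],s[14:]  2  'de'
   9  s[14:],s[9:]  2  'de'
  10  s[9:],s[2:]  0  ''
  11  s[2:],s[15:]  1  'e'
  12  s[15:],s[0:]  2  'ed'
  13  s[0:],s[13:]  3  'ede'
  14  s[13:],s[12:]  1  'e'
  15  s[12:],s[11:]  2  'ee'
  16  s[11:],s[10:]  3  'eee'

[0, 0, 0, 1, 2, 3, 0, 1, 2, 2, 0, 1, 2, 3, 1, 2, 3]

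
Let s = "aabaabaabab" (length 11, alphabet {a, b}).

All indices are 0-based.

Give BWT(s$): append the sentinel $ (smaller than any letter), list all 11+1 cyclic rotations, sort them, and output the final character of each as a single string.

b$bbbaaaaaaa

rank  rotation      last
    0  $aabaabaabab  b
    1  aabaabaabab$  $
    2  aabaabab$aab  b
    3  aabab$aabaab  b
    4  ab$aabaabaab  b
    5  abaabaabab$a  a
    6  abaabab$aaba  a
    7  abab$aabaaba  a
    8  b$aabaabaaba  a
    9  baabaabab$aa  a
   10  baabab$aabaa  a
   11  bab$aabaabaa  a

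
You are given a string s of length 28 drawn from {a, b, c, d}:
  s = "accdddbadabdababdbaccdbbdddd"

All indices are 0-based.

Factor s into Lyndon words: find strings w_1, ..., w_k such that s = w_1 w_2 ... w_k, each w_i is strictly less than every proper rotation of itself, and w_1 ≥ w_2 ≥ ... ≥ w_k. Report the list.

emit factor 1: 'accdddbad' (i=0, period=9)
emit factor 2: 'abd' (i=9, period=3)
emit factor 3: 'ababdbaccdbbdddd' (i=12, period=16)

["accdddbad", "abd", "ababdbaccdbbdddd"]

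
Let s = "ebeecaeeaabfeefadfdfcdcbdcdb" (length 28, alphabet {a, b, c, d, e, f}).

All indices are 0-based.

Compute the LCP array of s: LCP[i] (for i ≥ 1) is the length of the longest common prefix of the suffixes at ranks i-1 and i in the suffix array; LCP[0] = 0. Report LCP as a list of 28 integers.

rank | idx | suffix
   0 |   8 | aabfeefadfdfcdcbdcdb
   1 |   9 | abfeefadfdfcdcbdcdb
   2 |  15 | adfdfcdcbdcdb
   3 |   5 | aeeaabfeefadfdfcdcbdcdb
   4 |  27 | b
   5 |  23 | bdcdb
   6 |   1 | beecaeeaabfeefadfdfcdcbdcdb
   7 |  10 | bfeefadfdfcdcbdcdb
   8 |   4 | caeeaabfeefadfdfcdcbdcdb
   9 |  22 | cbdcdb
  10 |  25 | cdb
  11 |  20 | cdcbdcdb
  12 |  26 | db
  13 |  21 | dcbdcdb
  14 |  24 | dcdb
  15 |  18 | dfcdcbdcdb
  16 |  16 | dfdfcdcbdcdb
  17 |   7 | eaabfeefadfdfcdcbdcdb
  18 |   0 | ebeecaeeaabfeefadfdfcdcbdcdb
  19 |   3 | ecaeeaabfeefadfdfcdcbdcdb
  20 |   6 | eeaabfeefadfdfcdcbdcdb
  21 |   2 | eecaeeaabfeefadfdfcdcbdcdb
  22 |  12 | eefadfdfcdcbdcdb
  23 |  13 | efadfdfcdcbdcdb
  24 |  14 | fadfdfcdcbdcdb
  25 |  19 | fcdcbdcdb
  26 |  17 | fdfcdcbdcdb
  27 |  11 | feefadfdfcdcbdcdb

SA = [8, 9, 15, 5, 27, 23, 1, 10, 4, 22, 25, 20, 26, 21, 24, 18, 16, 7, 0, 3, 6, 2, 12, 13, 14, 19, 17, 11]
[i] adj suffixes → lcp
  [1] 8/9 → 1 ('a')
  [2] 9/15 → 1 ('a')
  [3] 15/5 → 1 ('a')
  [4] 5/27 → 0 ('')
  [5] 27/23 → 1 ('b')
  [6] 23/1 → 1 ('b')
  [7] 1/10 → 1 ('b')
  [8] 10/4 → 0 ('')
  [9] 4/22 → 1 ('c')
  [10] 22/25 → 1 ('c')
  [11] 25/20 → 2 ('cd')
  [12] 20/26 → 0 ('')
  [13] 26/21 → 1 ('d')
  [14] 21/24 → 2 ('dc')
  [15] 24/18 → 1 ('d')
  [16] 18/16 → 2 ('df')
  [17] 16/7 → 0 ('')
  [18] 7/0 → 1 ('e')
  [19] 0/3 → 1 ('e')
  [20] 3/6 → 1 ('e')
  [21] 6/2 → 2 ('ee')
  [22] 2/12 → 2 ('ee')
  [23] 12/13 → 1 ('e')
  [24] 13/14 → 0 ('')
  [25] 14/19 → 1 ('f')
  [26] 19/17 → 1 ('f')
  [27] 17/11 → 1 ('f')

[0, 1, 1, 1, 0, 1, 1, 1, 0, 1, 1, 2, 0, 1, 2, 1, 2, 0, 1, 1, 1, 2, 2, 1, 0, 1, 1, 1]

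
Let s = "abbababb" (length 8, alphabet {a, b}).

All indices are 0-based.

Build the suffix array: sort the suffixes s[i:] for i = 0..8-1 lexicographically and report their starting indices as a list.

[3, 5, 0, 7, 2, 4, 6, 1]

sorted suffixes:
  #0 SA[0]=3  'ababb'
  #1 SA[1]=5  'abb'
  #2 SA[2]=0  'abbababb'
  #3 SA[3]=7  'b'
  #4 SA[4]=2  'bababb'
  #5 SA[5]=4  'babb'
  #6 SA[6]=6  'bb'
  #7 SA[7]=1  'bbababb'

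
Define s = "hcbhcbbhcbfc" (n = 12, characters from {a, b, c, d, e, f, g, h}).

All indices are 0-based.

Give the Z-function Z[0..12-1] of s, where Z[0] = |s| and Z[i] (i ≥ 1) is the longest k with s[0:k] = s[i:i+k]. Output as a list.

Z[0]=12
i=1: i≥r, start 0; Z[1]=0
i=2: i≥r, start 0; Z[2]=0
i=3: i≥r, start 0; Z[3]=3 extend→box=[3,6)
i=4: min(r-i=2, Z[1]=0)=0; Z[4]=0
i=5: min(r-i=1, Z[2]=0)=0; Z[5]=0
i=6: i≥r, start 0; Z[6]=0
i=7: i≥r, start 0; Z[7]=3 extend→box=[7,10)
i=8: min(r-i=2, Z[1]=0)=0; Z[8]=0
i=9: min(r-i=1, Z[2]=0)=0; Z[9]=0
i=10: i≥r, start 0; Z[10]=0
i=11: i≥r, start 0; Z[11]=0

[12, 0, 0, 3, 0, 0, 0, 3, 0, 0, 0, 0]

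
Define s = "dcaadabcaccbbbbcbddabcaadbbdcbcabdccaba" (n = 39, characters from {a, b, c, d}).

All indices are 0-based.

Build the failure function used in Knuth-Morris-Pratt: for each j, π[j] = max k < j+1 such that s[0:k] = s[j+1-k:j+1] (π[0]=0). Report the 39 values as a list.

[0, 0, 0, 0, 1, 0, 0, 0, 0, 0, 0, 0, 0, 0, 0, 0, 0, 1, 1, 0, 0, 0, 0, 0, 1, 0, 0, 1, 2, 0, 0, 0, 0, 1, 2, 0, 0, 0, 0]

π[0] = 0
j=1 s[j]='c': π[1]=0 (border '')
j=2 s[j]='a': π[2]=0 (border '')
j=3 s[j]='a': π[3]=0 (border '')
j=4 s[j]='d': π[4]=1 (border 'd')
j=5 s[j]='a': k: 1→0; π[5]=0 (border '')
j=6 s[j]='b': π[6]=0 (border '')
j=7 s[j]='c': π[7]=0 (border '')
j=8 s[j]='a': π[8]=0 (border '')
j=9 s[j]='c': π[9]=0 (border '')
j=10 s[j]='c': π[10]=0 (border '')
j=11 s[j]='b': π[11]=0 (border '')
j=12 s[j]='b': π[12]=0 (border '')
j=13 s[j]='b': π[13]=0 (border '')
j=14 s[j]='b': π[14]=0 (border '')
j=15 s[j]='c': π[15]=0 (border '')
j=16 s[j]='b': π[16]=0 (border '')
j=17 s[j]='d': π[17]=1 (border 'd')
j=18 s[j]='d': k: 1→0; π[18]=1 (border 'd')
j=19 s[j]='a': k: 1→0; π[19]=0 (border '')
j=20 s[j]='b': π[20]=0 (border '')
j=21 s[j]='c': π[21]=0 (border '')
j=22 s[j]='a': π[22]=0 (border '')
j=23 s[j]='a': π[23]=0 (border '')
j=24 s[j]='d': π[24]=1 (border 'd')
j=25 s[j]='b': k: 1→0; π[25]=0 (border '')
j=26 s[j]='b': π[26]=0 (border '')
j=27 s[j]='d': π[27]=1 (border 'd')
j=28 s[j]='c': π[28]=2 (border 'dc')
j=29 s[j]='b': k: 2→0; π[29]=0 (border '')
j=30 s[j]='c': π[30]=0 (border '')
j=31 s[j]='a': π[31]=0 (border '')
j=32 s[j]='b': π[32]=0 (border '')
j=33 s[j]='d': π[33]=1 (border 'd')
j=34 s[j]='c': π[34]=2 (border 'dc')
j=35 s[j]='c': k: 2→0; π[35]=0 (border '')
j=36 s[j]='a': π[36]=0 (border '')
j=37 s[j]='b': π[37]=0 (border '')
j=38 s[j]='a': π[38]=0 (border '')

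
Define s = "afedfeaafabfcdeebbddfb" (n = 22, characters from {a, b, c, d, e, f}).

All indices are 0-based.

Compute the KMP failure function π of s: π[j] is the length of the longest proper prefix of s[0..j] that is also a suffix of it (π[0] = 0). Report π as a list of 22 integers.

π[0] = 0
j=1 s[j]='f': π[1]=0 (border '')
j=2 s[j]='e': π[2]=0 (border '')
j=3 s[j]='d': π[3]=0 (border '')
j=4 s[j]='f': π[4]=0 (border '')
j=5 s[j]='e': π[5]=0 (border '')
j=6 s[j]='a': π[6]=1 (border 'a')
j=7 s[j]='a': k: 1→0; π[7]=1 (border 'a')
j=8 s[j]='f': π[8]=2 (border 'af')
j=9 s[j]='a': k: 2→0; π[9]=1 (border 'a')
j=10 s[j]='b': k: 1→0; π[10]=0 (border '')
j=11 s[j]='f': π[11]=0 (border '')
j=12 s[j]='c': π[12]=0 (border '')
j=13 s[j]='d': π[13]=0 (border '')
j=14 s[j]='e': π[14]=0 (border '')
j=15 s[j]='e': π[15]=0 (border '')
j=16 s[j]='b': π[16]=0 (border '')
j=17 s[j]='b': π[17]=0 (border '')
j=18 s[j]='d': π[18]=0 (border '')
j=19 s[j]='d': π[19]=0 (border '')
j=20 s[j]='f': π[20]=0 (border '')
j=21 s[j]='b': π[21]=0 (border '')

[0, 0, 0, 0, 0, 0, 1, 1, 2, 1, 0, 0, 0, 0, 0, 0, 0, 0, 0, 0, 0, 0]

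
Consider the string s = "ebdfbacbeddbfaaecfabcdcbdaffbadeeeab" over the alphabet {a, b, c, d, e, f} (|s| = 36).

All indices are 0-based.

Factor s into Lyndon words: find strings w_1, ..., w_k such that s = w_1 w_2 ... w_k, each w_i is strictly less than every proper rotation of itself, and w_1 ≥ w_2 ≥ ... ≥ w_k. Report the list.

emit factor 1: 'e' (i=0, period=1)
emit factor 2: 'bdf' (i=1, period=3)
emit factor 3: 'b' (i=4, period=1)
emit factor 4: 'acbeddbf' (i=5, period=8)
emit factor 5: 'aaecfabcdcbdaffbadeeeab' (i=13, period=23)

["e", "bdf", "b", "acbeddbf", "aaecfabcdcbdaffbadeeeab"]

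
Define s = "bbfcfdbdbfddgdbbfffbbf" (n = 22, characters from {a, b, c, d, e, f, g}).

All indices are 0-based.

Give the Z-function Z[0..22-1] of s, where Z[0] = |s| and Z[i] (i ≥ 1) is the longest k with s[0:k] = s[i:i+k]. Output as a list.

[22, 1, 0, 0, 0, 0, 1, 0, 1, 0, 0, 0, 0, 0, 3, 1, 0, 0, 0, 3, 1, 0]

Z[0]=22
i=1: fresh scan; Z[1]=1 grow→box=[1,2)
i=2: fresh scan; Z[2]=0
i=3: fresh scan; Z[3]=0
i=4: fresh scan; Z[4]=0
i=5: fresh scan; Z[5]=0
i=6: fresh scan; Z[6]=1 grow→box=[6,7)
i=7: fresh scan; Z[7]=0
i=8: fresh scan; Z[8]=1 grow→box=[8,9)
i=9: fresh scan; Z[9]=0
i=10: fresh scan; Z[10]=0
i=11: fresh scan; Z[11]=0
i=12: fresh scan; Z[12]=0
i=13: fresh scan; Z[13]=0
i=14: fresh scan; Z[14]=3 grow→box=[14,17)
i=15: min(r-i=2, Z[1]=1)=1; Z[15]=1
i=16: min(r-i=1, Z[2]=0)=0; Z[16]=0
i=17: fresh scan; Z[17]=0
i=18: fresh scan; Z[18]=0
i=19: fresh scan; Z[19]=3 grow→box=[19,22)
i=20: min(r-i=2, Z[1]=1)=1; Z[20]=1
i=21: min(r-i=1, Z[2]=0)=0; Z[21]=0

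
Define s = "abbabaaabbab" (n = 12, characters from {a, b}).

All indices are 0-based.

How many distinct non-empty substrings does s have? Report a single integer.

55

rank→(start, suffix):
  0 → (5, 'aaabbab')
  1 → (6, 'aabbab')
  2 → (10, 'ab')
  3 → (3, 'abaaabbab')
  4 → (7, 'abbab')
  5 → (0, 'abbabaaabbab')
  6 → (11, 'b')
  7 → (4, 'baaabbab')
  8 → (9, 'bab')
  9 → (2, 'babaaabbab')
  10 → (8, 'bbab')
  11 → (1, 'bbabaaabbab')

SA = [5, 6, 10, 3, 7, 0, 11, 4, 9, 2, 8, 1]
i: (SA[i-1],SA[i]) lcp shared
  1: (5,6) 2 'aa'
  2: (6,10) 1 'a'
  3: (10,3) 2 'ab'
  4: (3,7) 2 'ab'
  5: (7,0) 5 'abbab'
  6: (0,11) 0 ''
  7: (11,4) 1 'b'
  8: (4,9) 2 'ba'
  9: (9,2) 3 'bab'
  10: (2,8) 1 'b'
  11: (8,1) 4 'bbab'

n(n+1)/2 = 12·13/2 = 78
Σ LCP = 0 + 2 + 1 + 2 + 2 + 5 + 0 + 1 + 2 + 3 + 1 + 4 = 23
distinct = 78 − 23 = 55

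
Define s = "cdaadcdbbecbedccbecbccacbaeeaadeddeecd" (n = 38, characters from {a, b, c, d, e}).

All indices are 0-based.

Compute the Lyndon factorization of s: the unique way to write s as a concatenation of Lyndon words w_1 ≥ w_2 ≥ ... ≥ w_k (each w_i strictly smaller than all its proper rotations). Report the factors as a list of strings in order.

emit factor 1: 'cd' (i=0, period=2)
emit factor 2: 'aadcdbbecbedccbecbccacbaeeaadeddeecd' (i=2, period=36)

["cd", "aadcdbbecbedccbecbccacbaeeaadeddeecd"]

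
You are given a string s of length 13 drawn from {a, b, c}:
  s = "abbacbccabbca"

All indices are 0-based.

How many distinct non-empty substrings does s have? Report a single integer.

76

rank | idx | suffix
   0 |  12 | a
   1 |   0 | abbacbccabbca
   2 |   8 | abbca
   3 |   3 | acbccabbca
   4 |   2 | bacbccabbca
   5 |   1 | bbacbccabbca
   6 |   9 | bbca
   7 |  10 | bca
   8 |   5 | bccabbca
   9 |  11 | ca
  10 |   7 | cabbca
  11 |   4 | cbccabbca
  12 |   6 | ccabbca

SA = [12, 0, 8, 3, 2, 1, 9, 10, 5, 11, 7, 4, 6]
[i] adj suffixes → lcp
  [1] 12/0 → 1 ('a')
  [2] 0/8 → 3 ('abb')
  [3] 8/3 → 1 ('a')
  [4] 3/2 → 0 ('')
  [5] 2/1 → 1 ('b')
  [6] 1/9 → 2 ('bb')
  [7] 9/10 → 1 ('b')
  [8] 10/5 → 2 ('bc')
  [9] 5/11 → 0 ('')
  [10] 11/7 → 2 ('ca')
  [11] 7/4 → 1 ('c')
  [12] 4/6 → 1 ('c')

n(n+1)/2 = 13·14/2 = 91
Σ LCP = 0 + 1 + 3 + 1 + 0 + 1 + 2 + 1 + 2 + 0 + 2 + 1 + 1 = 15
distinct = 91 − 15 = 76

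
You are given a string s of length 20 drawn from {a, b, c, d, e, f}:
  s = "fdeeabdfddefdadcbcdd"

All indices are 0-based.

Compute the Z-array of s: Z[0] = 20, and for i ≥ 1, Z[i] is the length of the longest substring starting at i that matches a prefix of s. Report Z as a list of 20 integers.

[20, 0, 0, 0, 0, 0, 0, 2, 0, 0, 0, 2, 0, 0, 0, 0, 0, 0, 0, 0]

Z[0]=20
i=1: i≥r, start 0; Z[1]=0
i=2: i≥r, start 0; Z[2]=0
i=3: i≥r, start 0; Z[3]=0
i=4: i≥r, start 0; Z[4]=0
i=5: i≥r, start 0; Z[5]=0
i=6: i≥r, start 0; Z[6]=0
i=7: i≥r, start 0; Z[7]=2 scan→box=[7,9)
i=8: min(r-i=1, Z[1]=0)=0; Z[8]=0
i=9: i≥r, start 0; Z[9]=0
i=10: i≥r, start 0; Z[10]=0
i=11: i≥r, start 0; Z[11]=2 scan→box=[11,13)
i=12: min(r-i=1, Z[1]=0)=0; Z[12]=0
i=13: i≥r, start 0; Z[13]=0
i=14: i≥r, start 0; Z[14]=0
i=15: i≥r, start 0; Z[15]=0
i=16: i≥r, start 0; Z[16]=0
i=17: i≥r, start 0; Z[17]=0
i=18: i≥r, start 0; Z[18]=0
i=19: i≥r, start 0; Z[19]=0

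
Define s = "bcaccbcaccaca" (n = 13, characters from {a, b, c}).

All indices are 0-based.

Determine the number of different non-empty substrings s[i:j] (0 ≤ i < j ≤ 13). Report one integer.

67

rank | idx | suffix
   0 |  12 | a
   1 |  10 | aca
   2 |   7 | accaca
   3 |   2 | accbcaccaca
   4 |   5 | bcaccaca
   5 |   0 | bcaccbcaccaca
   6 |  11 | ca
   7 |   9 | caca
   8 |   6 | caccaca
   9 |   1 | caccbcaccaca
  10 |   4 | cbcaccaca
  11 |   8 | ccaca
  12 |   3 | ccbcaccaca

SA = [12, 10, 7, 2, 5, 0, 11, 9, 6, 1, 4, 8, 3]
rank  pair      lcp
   1  s[12:],s[10:]  1  'a'
   2  s[10:],s[7:]  2  'ac'
   3  s[7:],s[2:]  3  'acc'
   4  s[2:],s[5:]  0  ''
   5  s[5:],s[0:]  5  'bcacc'
   6  s[0:],s[11:]  0  ''
   7  s[11:],s[9:]  2  'ca'
   8  s[9:],s[6:]  3  'cac'
   9  s[6:],s[1:]  4  'cacc'
  10  s[1:],s[4:]  1  'c'
  11  s[4:],s[8:]  1  'c'
  12  s[8:],s[3:]  2  'cc'

n(n+1)/2 = 13·14/2 = 91
Σ LCP = 0 + 1 + 2 + 3 + 0 + 5 + 0 + 2 + 3 + 4 + 1 + 1 + 2 = 24
distinct = 91 − 24 = 67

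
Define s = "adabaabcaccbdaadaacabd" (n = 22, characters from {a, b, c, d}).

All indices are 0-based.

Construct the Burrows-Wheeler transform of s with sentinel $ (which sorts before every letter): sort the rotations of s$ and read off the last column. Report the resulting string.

rank  rotation                 last
    0  $adabaabcaccbdaadaacabd  d
    1  aabcaccbdaadaacabd$adab  b
    2  aacabd$adabaabcaccbdaad  d
    3  aadaacabd$adabaabcaccbd  d
    4  abaabcaccbdaadaacabd$ad  d
    5  abcaccbdaadaacabd$adaba  a
    6  abd$adabaabcaccbdaadaac  c
    7  acabd$adabaabcaccbdaada  a
    8  accbdaadaacabd$adabaabc  c
    9  adaacabd$adabaabcaccbda  a
   10  adabaabcaccbdaadaacabd$  $
   11  baabcaccbdaadaacabd$ada  a
   12  bcaccbdaadaacabd$adabaa  a
   13  bd$adabaabcaccbdaadaaca  a
   14  bdaadaacabd$adabaabcacc  c
   15  cabd$adabaabcaccbdaadaa  a
   16  caccbdaadaacabd$adabaab  b
   17  cbdaadaacabd$adabaabcac  c
   18  ccbdaadaacabd$adabaabca  a
   19  d$adabaabcaccbdaadaacab  b
   20  daacabd$adabaabcaccbdaa  a
   21  daadaacabd$adabaabcaccb  b
   22  dabaabcaccbdaadaacabd$a  a

dbdddacaca$aaacabcababa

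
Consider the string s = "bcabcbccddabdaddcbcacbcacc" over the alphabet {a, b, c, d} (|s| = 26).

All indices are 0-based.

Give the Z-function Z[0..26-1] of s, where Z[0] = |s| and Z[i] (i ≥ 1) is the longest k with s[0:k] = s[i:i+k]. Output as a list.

[26, 0, 0, 2, 0, 2, 0, 0, 0, 0, 0, 1, 0, 0, 0, 0, 0, 3, 0, 0, 0, 3, 0, 0, 0, 0]

Z[0]=26
i=1: outside box; Z[1]=0
i=2: outside box; Z[2]=0
i=3: outside box; Z[3]=2 scan→box=[3,5)
i=4: min(r-i=1, Z[1]=0)=0; Z[4]=0
i=5: outside box; Z[5]=2 scan→box=[5,7)
i=6: min(r-i=1, Z[1]=0)=0; Z[6]=0
i=7: outside box; Z[7]=0
i=8: outside box; Z[8]=0
i=9: outside box; Z[9]=0
i=10: outside box; Z[10]=0
i=11: outside box; Z[11]=1 scan→box=[11,12)
i=12: outside box; Z[12]=0
i=13: outside box; Z[13]=0
i=14: outside box; Z[14]=0
i=15: outside box; Z[15]=0
i=16: outside box; Z[16]=0
i=17: outside box; Z[17]=3 scan→box=[17,20)
i=18: min(r-i=2, Z[1]=0)=0; Z[18]=0
i=19: min(r-i=1, Z[2]=0)=0; Z[19]=0
i=20: outside box; Z[20]=0
i=21: outside box; Z[21]=3 scan→box=[21,24)
i=22: min(r-i=2, Z[1]=0)=0; Z[22]=0
i=23: min(r-i=1, Z[2]=0)=0; Z[23]=0
i=24: outside box; Z[24]=0
i=25: outside box; Z[25]=0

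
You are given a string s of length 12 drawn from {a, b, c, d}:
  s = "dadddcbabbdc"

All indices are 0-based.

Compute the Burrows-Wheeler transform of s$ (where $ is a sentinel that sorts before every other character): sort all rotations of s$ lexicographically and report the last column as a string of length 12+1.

cbdcabdd$bdda

rank  rotation       last
    0  $dadddcbabbdc  c
    1  abbdc$dadddcb  b
    2  adddcbabbdc$d  d
    3  babbdc$dadddc  c
    4  bbdc$dadddcba  a
    5  bdc$dadddcbab  b
    6  c$dadddcbabbd  d
    7  cbabbdc$daddd  d
    8  dadddcbabbdc$  $
    9  dc$dadddcbabb  b
   10  dcbabbdc$dadd  d
   11  ddcbabbdc$dad  d
   12  dddcbabbdc$da  a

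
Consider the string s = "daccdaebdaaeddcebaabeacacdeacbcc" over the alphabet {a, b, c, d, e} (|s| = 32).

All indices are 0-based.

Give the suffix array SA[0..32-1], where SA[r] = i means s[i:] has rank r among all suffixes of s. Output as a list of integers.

[17, 9, 18, 21, 27, 1, 23, 5, 10, 16, 29, 7, 19, 31, 22, 28, 30, 2, 3, 24, 14, 8, 0, 4, 13, 12, 25, 20, 26, 15, 6, 11]

rank→(start, suffix):
  0 → (17, 'aabeacacdeacbcc')
  1 → (9, 'aaeddcebaabeacacdeacbcc')
  2 → (18, 'abeacacdeacbcc')
  3 → (21, 'acacdeacbcc')
  4 → (27, 'acbcc')
  5 → (1, 'accdaebdaaeddcebaabeacacdeacbcc')
  6 → (23, 'acdeacbcc')
  7 → (5, 'aebdaaeddcebaabeacacdeacbcc')
  8 → (10, 'aeddcebaabeacacdeacbcc')
  9 → (16, 'baabeacacdeacbcc')
  10 → (29, 'bcc')
  11 → (7, 'bdaaeddcebaabeacacdeacbcc')
  12 → (19, 'beacacdeacbcc')
  13 → (31, 'c')
  14 → (22, 'cacdeacbcc')
  15 → (28, 'cbcc')
  16 → (30, 'cc')
  17 → (2, 'ccdaebdaaeddcebaabeacacdeacbcc')
  18 → (3, 'cdaebdaaeddcebaabeacacdeacbcc')
  19 → (24, 'cdeacbcc')
  20 → (14, 'cebaabeacacdeacbcc')
  21 → (8, 'daaeddcebaabeacacdeacbcc')
  22 → (0, 'daccdaebdaaeddcebaabeacacdeacbcc')
  23 → (4, 'daebdaaeddcebaabeacacdeacbcc')
  24 → (13, 'dcebaabeacacdeacbcc')
  25 → (12, 'ddcebaabeacacdeacbcc')
  26 → (25, 'deacbcc')
  27 → (20, 'eacacdeacbcc')
  28 → (26, 'eacbcc')
  29 → (15, 'ebaabeacacdeacbcc')
  30 → (6, 'ebdaaeddcebaabeacacdeacbcc')
  31 → (11, 'eddcebaabeacacdeacbcc')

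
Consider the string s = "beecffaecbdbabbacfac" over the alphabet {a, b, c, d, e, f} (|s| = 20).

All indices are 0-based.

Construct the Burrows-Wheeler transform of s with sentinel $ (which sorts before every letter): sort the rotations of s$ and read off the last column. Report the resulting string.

cbfbfdbac$aeaebaebcfc

rank  rotation               last
    0  $beecffaecbdbabbacfac  c
    1  abbacfac$beecffaecbdb  b
    2  ac$beecffaecbdbabbacf  f
    3  acfac$beecffaecbdbabb  b
    4  aecbdbabbacfac$beecff  f
    5  babbacfac$beecffaecbd  d
    6  bacfac$beecffaecbdbab  b
    7  bbacfac$beecffaecbdba  a
    8  bdbabbacfac$beecffaec  c
    9  beecffaecbdbabbacfac$  $
   10  c$beecffaecbdbabbacfa  a
   11  cbdbabbacfac$beecffae  e
   12  cfac$beecffaecbdbabba  a
   13  cffaecbdbabbacfac$bee  e
   14  dbabbacfac$beecffaecb  b
   15  ecbdbabbacfac$beecffa  a
   16  ecffaecbdbabbacfac$be  e
   17  eecffaecbdbabbacfac$b  b
   18  fac$beecffaecbdbabbac  c
   19  faecbdbabbacfac$beecf  f
   20  ffaecbdbabbacfac$beec  c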